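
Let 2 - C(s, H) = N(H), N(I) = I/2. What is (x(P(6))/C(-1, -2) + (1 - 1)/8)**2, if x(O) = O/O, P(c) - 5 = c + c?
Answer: 1/9 ≈ 0.11111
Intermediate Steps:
N(I) = I/2 (N(I) = I*(1/2) = I/2)
C(s, H) = 2 - H/2
P(c) = 5 + 2*c (P(c) = 5 + (c + c) = 5 + 2*c)
x(O) = 1
(x(P(6))/C(-1, -2) + (1 - 1)/8)**2 = (1/(2 - 1/2*(-2)) + (1 - 1)/8)**2 = (1/(2 + 1) + 0*(1/8))**2 = (1/3 + 0)**2 = (1/3)**2 = 1/9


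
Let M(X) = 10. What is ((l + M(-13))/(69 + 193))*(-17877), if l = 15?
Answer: -446925/262 ≈ -1705.8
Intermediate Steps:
((l + M(-13))/(69 + 193))*(-17877) = ((15 + 10)/(69 + 193))*(-17877) = (25/262)*(-17877) = -446925/262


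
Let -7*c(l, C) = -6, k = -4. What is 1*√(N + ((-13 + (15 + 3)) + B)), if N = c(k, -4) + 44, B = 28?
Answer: √3815/7 ≈ 8.8237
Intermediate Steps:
c(l, C) = 6/7 (c(l, C) = -⅐*(-6) = 6/7)
N = 314/7 (N = 6/7 + 44 = 314/7 ≈ 44.857)
1*√(N + ((-13 + (15 + 3)) + B)) = 1*√(314/7 + ((-13 + (15 + 3)) + 28)) = 1*√(314/7 + ((-13 + 18) + 28)) = 1*√(314/7 + (5 + 28)) = 1*√(314/7 + 33) = 1*√(545/7) = 1*(√3815/7) = √3815/7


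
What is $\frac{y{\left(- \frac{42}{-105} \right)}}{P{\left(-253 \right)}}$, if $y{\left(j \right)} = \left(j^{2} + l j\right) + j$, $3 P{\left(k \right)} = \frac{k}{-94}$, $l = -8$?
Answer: $- \frac{1692}{575} \approx -2.9426$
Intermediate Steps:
$P{\left(k \right)} = - \frac{k}{282}$ ($P{\left(k \right)} = \frac{k \frac{1}{-94}}{3} = \frac{k \left(- \frac{1}{94}\right)}{3} = \frac{\left(- \frac{1}{94}\right) k}{3} = - \frac{k}{282}$)
$y{\left(j \right)} = j^{2} - 7 j$ ($y{\left(j \right)} = \left(j^{2} - 8 j\right) + j = j^{2} - 7 j$)
$\frac{y{\left(- \frac{42}{-105} \right)}}{P{\left(-253 \right)}} = \frac{- \frac{42}{-105} \left(-7 - \frac{42}{-105}\right)}{\left(- \frac{1}{282}\right) \left(-253\right)} = \frac{\left(-42\right) \left(- \frac{1}{105}\right) \left(-7 - - \frac{2}{5}\right)}{\frac{253}{282}} = \frac{2 \left(-7 + \frac{2}{5}\right)}{5} \cdot \frac{282}{253} = \frac{2}{5} \left(- \frac{33}{5}\right) \frac{282}{253} = \left(- \frac{66}{25}\right) \frac{282}{253} = - \frac{1692}{575}$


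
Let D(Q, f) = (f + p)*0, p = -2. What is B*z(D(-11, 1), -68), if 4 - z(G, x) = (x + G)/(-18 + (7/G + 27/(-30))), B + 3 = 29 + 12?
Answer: 152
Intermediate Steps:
B = 38 (B = -3 + (29 + 12) = -3 + 41 = 38)
D(Q, f) = 0 (D(Q, f) = (f - 2)*0 = (-2 + f)*0 = 0)
z(G, x) = 4 - (G + x)/(-189/10 + 7/G) (z(G, x) = 4 - (x + G)/(-18 + (7/G + 27/(-30))) = 4 - (G + x)/(-18 + (7/G + 27*(-1/30))) = 4 - (G + x)/(-18 + (7/G - 9/10)) = 4 - (G + x)/(-18 + (-9/10 + 7/G)) = 4 - (G + x)/(-189/10 + 7/G))
B*z(D(-11, 1), -68) = 38*(2*(-140 + 5*0**2 + 378*0 + 5*0*(-68))/(7*(-10 + 27*0))) = 38*(2*(-140 + 5*0 + 0 + 0)/(7*(-10 + 0))) = 38*((2/7)*(-140 + 0 + 0 + 0)/(-10)) = 38*((2/7)*(-1/10)*(-140)) = 38*4 = 152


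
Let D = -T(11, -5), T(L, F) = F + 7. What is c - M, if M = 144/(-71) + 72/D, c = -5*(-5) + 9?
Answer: 5114/71 ≈ 72.028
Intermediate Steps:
T(L, F) = 7 + F
c = 34 (c = 25 + 9 = 34)
D = -2 (D = -(7 - 5) = -1*2 = -2)
M = -2700/71 (M = 144/(-71) + 72/(-2) = 144*(-1/71) + 72*(-½) = -144/71 - 36 = -2700/71 ≈ -38.028)
c - M = 34 - 1*(-2700/71) = 34 + 2700/71 = 5114/71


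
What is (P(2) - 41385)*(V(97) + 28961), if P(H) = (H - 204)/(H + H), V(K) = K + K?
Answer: -2416104005/2 ≈ -1.2081e+9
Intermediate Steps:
V(K) = 2*K
P(H) = (-204 + H)/(2*H) (P(H) = (-204 + H)/((2*H)) = (-204 + H)*(1/(2*H)) = (-204 + H)/(2*H))
(P(2) - 41385)*(V(97) + 28961) = ((½)*(-204 + 2)/2 - 41385)*(2*97 + 28961) = ((½)*(½)*(-202) - 41385)*(194 + 28961) = (-101/2 - 41385)*29155 = -82871/2*29155 = -2416104005/2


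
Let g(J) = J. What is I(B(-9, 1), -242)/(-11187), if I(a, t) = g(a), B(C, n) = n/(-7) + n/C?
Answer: 16/704781 ≈ 2.2702e-5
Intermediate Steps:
B(C, n) = -n/7 + n/C (B(C, n) = n*(-⅐) + n/C = -n/7 + n/C)
I(a, t) = a
I(B(-9, 1), -242)/(-11187) = (-⅐*1 + 1/(-9))/(-11187) = (-⅐ + 1*(-⅑))*(-1/11187) = (-⅐ - ⅑)*(-1/11187) = -16/63*(-1/11187) = 16/704781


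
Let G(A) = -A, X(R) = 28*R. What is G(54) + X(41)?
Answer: 1094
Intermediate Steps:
G(54) + X(41) = -1*54 + 28*41 = -54 + 1148 = 1094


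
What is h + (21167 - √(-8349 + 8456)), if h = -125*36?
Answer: 16667 - √107 ≈ 16657.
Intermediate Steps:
h = -4500
h + (21167 - √(-8349 + 8456)) = -4500 + (21167 - √(-8349 + 8456)) = -4500 + (21167 - √107) = 16667 - √107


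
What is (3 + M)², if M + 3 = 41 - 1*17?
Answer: 576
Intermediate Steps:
M = 21 (M = -3 + (41 - 1*17) = -3 + (41 - 17) = -3 + 24 = 21)
(3 + M)² = (3 + 21)² = 24² = 576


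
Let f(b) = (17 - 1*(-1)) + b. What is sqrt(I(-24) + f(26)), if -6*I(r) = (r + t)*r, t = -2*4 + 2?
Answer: 2*I*sqrt(19) ≈ 8.7178*I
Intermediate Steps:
t = -6 (t = -8 + 2 = -6)
f(b) = 18 + b (f(b) = (17 + 1) + b = 18 + b)
I(r) = -r*(-6 + r)/6 (I(r) = -(r - 6)*r/6 = -(-6 + r)*r/6 = -r*(-6 + r)/6)
sqrt(I(-24) + f(26)) = sqrt((1/6)*(-24)*(6 - 1*(-24)) + (18 + 26)) = sqrt((1/6)*(-24)*(6 + 24) + 44) = sqrt((1/6)*(-24)*30 + 44) = sqrt(-120 + 44) = sqrt(-76) = 2*I*sqrt(19)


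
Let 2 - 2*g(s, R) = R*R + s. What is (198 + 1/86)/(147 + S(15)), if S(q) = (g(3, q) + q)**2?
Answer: 17029/838586 ≈ 0.020307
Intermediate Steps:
g(s, R) = 1 - s/2 - R**2/2 (g(s, R) = 1 - (R*R + s)/2 = 1 - (R**2 + s)/2 = 1 - (s + R**2)/2 = 1 + (-s/2 - R**2/2) = 1 - s/2 - R**2/2)
S(q) = (-1/2 + q - q**2/2)**2 (S(q) = ((1 - 1/2*3 - q**2/2) + q)**2 = ((1 - 3/2 - q**2/2) + q)**2 = ((-1/2 - q**2/2) + q)**2 = (-1/2 + q - q**2/2)**2)
(198 + 1/86)/(147 + S(15)) = (198 + 1/86)/(147 + (1 + 15**2 - 2*15)**2/4) = (198 + 1/86)/(147 + (1 + 225 - 30)**2/4) = 17029/(86*(147 + (1/4)*196**2)) = 17029/(86*(147 + (1/4)*38416)) = 17029/(86*(147 + 9604)) = (17029/86)/9751 = (17029/86)*(1/9751) = 17029/838586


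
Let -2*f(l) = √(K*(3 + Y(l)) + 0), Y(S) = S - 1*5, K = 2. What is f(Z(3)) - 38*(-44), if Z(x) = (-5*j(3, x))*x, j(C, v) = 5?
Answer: 1672 - I*√154/2 ≈ 1672.0 - 6.2048*I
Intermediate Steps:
Y(S) = -5 + S (Y(S) = S - 5 = -5 + S)
Z(x) = -25*x (Z(x) = (-5*5)*x = -25*x)
f(l) = -√(-4 + 2*l)/2 (f(l) = -√(2*(3 + (-5 + l)) + 0)/2 = -√(2*(-2 + l) + 0)/2 = -√((-4 + 2*l) + 0)/2 = -√(-4 + 2*l)/2)
f(Z(3)) - 38*(-44) = -√(-4 + 2*(-25*3))/2 - 38*(-44) = -√(-4 + 2*(-75))/2 + 1672 = -√(-4 - 150)/2 + 1672 = -I*√154/2 + 1672 = 1672 - I*√154/2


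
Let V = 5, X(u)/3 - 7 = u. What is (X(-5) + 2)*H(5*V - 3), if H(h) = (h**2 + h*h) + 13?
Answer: 7848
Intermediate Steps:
X(u) = 21 + 3*u
H(h) = 13 + 2*h**2 (H(h) = (h**2 + h**2) + 13 = 2*h**2 + 13 = 13 + 2*h**2)
(X(-5) + 2)*H(5*V - 3) = ((21 + 3*(-5)) + 2)*(13 + 2*(5*5 - 3)**2) = ((21 - 15) + 2)*(13 + 2*(25 - 3)**2) = (6 + 2)*(13 + 2*22**2) = 8*(13 + 2*484) = 8*(13 + 968) = 8*981 = 7848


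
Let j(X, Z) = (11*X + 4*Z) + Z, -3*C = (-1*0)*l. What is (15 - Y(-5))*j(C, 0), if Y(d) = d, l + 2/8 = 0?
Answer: 0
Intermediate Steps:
l = -¼ (l = -¼ + 0 = -¼ ≈ -0.25000)
C = 0 (C = -(-1*0)*(-1)/(3*4) = -0*(-1)/4 = -⅓*0 = 0)
j(X, Z) = 5*Z + 11*X (j(X, Z) = (4*Z + 11*X) + Z = 5*Z + 11*X)
(15 - Y(-5))*j(C, 0) = (15 - 1*(-5))*(5*0 + 11*0) = (15 + 5)*(0 + 0) = 20*0 = 0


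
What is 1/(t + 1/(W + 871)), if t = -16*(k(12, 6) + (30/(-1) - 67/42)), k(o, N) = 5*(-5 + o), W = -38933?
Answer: -799302/43542949 ≈ -0.018357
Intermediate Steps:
k(o, N) = -25 + 5*o
t = -1144/21 (t = -16*((-25 + 5*12) + (30/(-1) - 67/42)) = -16*((-25 + 60) + (30*(-1) - 67*1/42)) = -16*(35 + (-30 - 67/42)) = -16*(35 - 1327/42) = -16*143/42 = -1144/21 ≈ -54.476)
1/(t + 1/(W + 871)) = 1/(-1144/21 + 1/(-38933 + 871)) = 1/(-1144/21 + 1/(-38062)) = 1/(-1144/21 - 1/38062) = 1/(-43542949/799302) = -799302/43542949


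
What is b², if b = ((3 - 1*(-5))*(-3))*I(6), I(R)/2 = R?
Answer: 82944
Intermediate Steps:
I(R) = 2*R
b = -288 (b = ((3 - 1*(-5))*(-3))*(2*6) = ((3 + 5)*(-3))*12 = (8*(-3))*12 = -24*12 = -288)
b² = (-288)² = 82944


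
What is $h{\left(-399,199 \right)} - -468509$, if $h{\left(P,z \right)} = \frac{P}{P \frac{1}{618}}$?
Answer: $469127$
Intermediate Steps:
$h{\left(P,z \right)} = 618$ ($h{\left(P,z \right)} = \frac{P}{P \frac{1}{618}} = \frac{P}{\frac{1}{618} P} = P \frac{618}{P} = 618$)
$h{\left(-399,199 \right)} - -468509 = 618 - -468509 = 618 + 468509 = 469127$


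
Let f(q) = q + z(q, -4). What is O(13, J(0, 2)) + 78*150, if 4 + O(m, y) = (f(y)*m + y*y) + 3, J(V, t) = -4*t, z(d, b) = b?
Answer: 11607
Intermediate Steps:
f(q) = -4 + q (f(q) = q - 4 = -4 + q)
O(m, y) = -1 + y**2 + m*(-4 + y) (O(m, y) = -4 + (((-4 + y)*m + y*y) + 3) = -4 + ((m*(-4 + y) + y**2) + 3) = -4 + ((y**2 + m*(-4 + y)) + 3) = -4 + (3 + y**2 + m*(-4 + y)) = -1 + y**2 + m*(-4 + y))
O(13, J(0, 2)) + 78*150 = (-1 + (-4*2)**2 + 13*(-4 - 4*2)) + 78*150 = (-1 + (-8)**2 + 13*(-4 - 8)) + 11700 = (-1 + 64 + 13*(-12)) + 11700 = (-1 + 64 - 156) + 11700 = -93 + 11700 = 11607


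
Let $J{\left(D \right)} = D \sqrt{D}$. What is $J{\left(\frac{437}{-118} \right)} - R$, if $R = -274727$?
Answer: $274727 - \frac{437 i \sqrt{51566}}{13924} \approx 2.7473 \cdot 10^{5} - 7.1269 i$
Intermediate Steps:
$J{\left(D \right)} = D^{\frac{3}{2}}$
$J{\left(\frac{437}{-118} \right)} - R = \left(\frac{437}{-118}\right)^{\frac{3}{2}} - -274727 = \left(437 \left(- \frac{1}{118}\right)\right)^{\frac{3}{2}} + 274727 = \left(- \frac{437}{118}\right)^{\frac{3}{2}} + 274727 = - \frac{437 i \sqrt{51566}}{13924} + 274727 = 274727 - \frac{437 i \sqrt{51566}}{13924}$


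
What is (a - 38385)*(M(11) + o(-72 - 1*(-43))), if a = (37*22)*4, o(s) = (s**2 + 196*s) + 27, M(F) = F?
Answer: 168794845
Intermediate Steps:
o(s) = 27 + s**2 + 196*s
a = 3256 (a = 814*4 = 3256)
(a - 38385)*(M(11) + o(-72 - 1*(-43))) = (3256 - 38385)*(11 + (27 + (-72 - 1*(-43))**2 + 196*(-72 - 1*(-43)))) = -35129*(11 + (27 + (-72 + 43)**2 + 196*(-72 + 43))) = -35129*(11 + (27 + (-29)**2 + 196*(-29))) = -35129*(11 + (27 + 841 - 5684)) = -35129*(11 - 4816) = -35129*(-4805) = 168794845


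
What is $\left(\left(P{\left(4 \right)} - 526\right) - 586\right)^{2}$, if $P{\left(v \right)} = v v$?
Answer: $1201216$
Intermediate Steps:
$P{\left(v \right)} = v^{2}$
$\left(\left(P{\left(4 \right)} - 526\right) - 586\right)^{2} = \left(\left(4^{2} - 526\right) - 586\right)^{2} = \left(\left(16 - 526\right) - 586\right)^{2} = \left(-510 - 586\right)^{2} = \left(-1096\right)^{2} = 1201216$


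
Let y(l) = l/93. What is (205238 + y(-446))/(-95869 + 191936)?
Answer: 19086688/8934231 ≈ 2.1364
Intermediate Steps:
y(l) = l/93 (y(l) = l*(1/93) = l/93)
(205238 + y(-446))/(-95869 + 191936) = (205238 + (1/93)*(-446))/(-95869 + 191936) = (205238 - 446/93)/96067 = (19086688/93)*(1/96067) = 19086688/8934231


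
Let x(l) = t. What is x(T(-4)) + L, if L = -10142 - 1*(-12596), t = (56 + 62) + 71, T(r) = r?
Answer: 2643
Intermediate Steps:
t = 189 (t = 118 + 71 = 189)
L = 2454 (L = -10142 + 12596 = 2454)
x(l) = 189
x(T(-4)) + L = 189 + 2454 = 2643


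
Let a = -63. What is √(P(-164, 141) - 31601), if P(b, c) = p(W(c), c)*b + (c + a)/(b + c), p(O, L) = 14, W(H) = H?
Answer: I*√17933307/23 ≈ 184.12*I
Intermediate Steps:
P(b, c) = 14*b + (-63 + c)/(b + c) (P(b, c) = 14*b + (c - 63)/(b + c) = 14*b + (-63 + c)/(b + c))
√(P(-164, 141) - 31601) = √((-63 + 141 + 14*(-164)² + 14*(-164)*141)/(-164 + 141) - 31601) = √((-63 + 141 + 14*26896 - 323736)/(-23) - 31601) = √(-(-63 + 141 + 376544 - 323736)/23 - 31601) = √(-1/23*52886 - 31601) = √(-52886/23 - 31601) = √(-779709/23) = I*√17933307/23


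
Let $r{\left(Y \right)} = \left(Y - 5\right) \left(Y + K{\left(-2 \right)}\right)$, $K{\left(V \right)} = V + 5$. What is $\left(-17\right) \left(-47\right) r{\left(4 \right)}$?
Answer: $-5593$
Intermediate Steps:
$K{\left(V \right)} = 5 + V$
$r{\left(Y \right)} = \left(-5 + Y\right) \left(3 + Y\right)$ ($r{\left(Y \right)} = \left(Y - 5\right) \left(Y + \left(5 - 2\right)\right) = \left(-5 + Y\right) \left(Y + 3\right) = \left(-5 + Y\right) \left(3 + Y\right)$)
$\left(-17\right) \left(-47\right) r{\left(4 \right)} = \left(-17\right) \left(-47\right) \left(-15 + 4^{2} - 8\right) = 799 \left(-15 + 16 - 8\right) = 799 \left(-7\right) = -5593$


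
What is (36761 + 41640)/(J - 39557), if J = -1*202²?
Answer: -78401/80361 ≈ -0.97561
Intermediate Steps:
J = -40804 (J = -1*40804 = -40804)
(36761 + 41640)/(J - 39557) = (36761 + 41640)/(-40804 - 39557) = 78401/(-80361) = 78401*(-1/80361) = -78401/80361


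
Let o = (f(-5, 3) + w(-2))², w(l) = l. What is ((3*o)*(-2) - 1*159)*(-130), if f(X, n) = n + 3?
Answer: 33150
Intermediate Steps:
f(X, n) = 3 + n
o = 16 (o = ((3 + 3) - 2)² = (6 - 2)² = 4² = 16)
((3*o)*(-2) - 1*159)*(-130) = ((3*16)*(-2) - 1*159)*(-130) = (48*(-2) - 159)*(-130) = (-96 - 159)*(-130) = -255*(-130) = 33150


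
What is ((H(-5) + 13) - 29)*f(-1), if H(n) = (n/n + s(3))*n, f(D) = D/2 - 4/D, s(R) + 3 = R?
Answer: -147/2 ≈ -73.500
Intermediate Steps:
s(R) = -3 + R
f(D) = D/2 - 4/D (f(D) = D*(½) - 4/D = D/2 - 4/D)
H(n) = n (H(n) = (n/n + (-3 + 3))*n = (1 + 0)*n = 1*n = n)
((H(-5) + 13) - 29)*f(-1) = ((-5 + 13) - 29)*((½)*(-1) - 4/(-1)) = (8 - 29)*(-½ - 4*(-1)) = -21*(-½ + 4) = -21*7/2 = -147/2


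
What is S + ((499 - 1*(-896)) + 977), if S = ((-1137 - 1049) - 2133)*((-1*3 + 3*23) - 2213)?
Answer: 9275265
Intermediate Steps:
S = 9272893 (S = (-2186 - 2133)*((-3 + 69) - 2213) = -4319*(66 - 2213) = -4319*(-2147) = 9272893)
S + ((499 - 1*(-896)) + 977) = 9272893 + ((499 - 1*(-896)) + 977) = 9272893 + ((499 + 896) + 977) = 9272893 + (1395 + 977) = 9272893 + 2372 = 9275265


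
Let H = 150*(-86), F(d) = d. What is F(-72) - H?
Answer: 12828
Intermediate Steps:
H = -12900
F(-72) - H = -72 - 1*(-12900) = -72 + 12900 = 12828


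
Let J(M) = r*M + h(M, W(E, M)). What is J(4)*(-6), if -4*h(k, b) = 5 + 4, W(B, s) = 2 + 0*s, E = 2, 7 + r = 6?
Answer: 75/2 ≈ 37.500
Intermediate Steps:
r = -1 (r = -7 + 6 = -1)
W(B, s) = 2 (W(B, s) = 2 + 0 = 2)
h(k, b) = -9/4 (h(k, b) = -(5 + 4)/4 = -¼*9 = -9/4)
J(M) = -9/4 - M (J(M) = -M - 9/4 = -9/4 - M)
J(4)*(-6) = (-9/4 - 1*4)*(-6) = (-9/4 - 4)*(-6) = -25/4*(-6) = 75/2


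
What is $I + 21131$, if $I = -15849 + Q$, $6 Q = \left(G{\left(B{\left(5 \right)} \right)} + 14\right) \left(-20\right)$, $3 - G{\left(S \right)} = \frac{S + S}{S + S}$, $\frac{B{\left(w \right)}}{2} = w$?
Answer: $\frac{15686}{3} \approx 5228.7$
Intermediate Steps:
$B{\left(w \right)} = 2 w$
$G{\left(S \right)} = 2$ ($G{\left(S \right)} = 3 - \frac{S + S}{S + S} = 3 - \frac{2 S}{2 S} = 3 - 2 S \frac{1}{2 S} = 3 - 1 = 2$)
$Q = - \frac{160}{3}$ ($Q = \frac{\left(2 + 14\right) \left(-20\right)}{6} = \frac{16 \left(-20\right)}{6} = \frac{1}{6} \left(-320\right) = - \frac{160}{3} \approx -53.333$)
$I = - \frac{47707}{3}$ ($I = -15849 - \frac{160}{3} = - \frac{47707}{3} \approx -15902.0$)
$I + 21131 = - \frac{47707}{3} + 21131 = \frac{15686}{3}$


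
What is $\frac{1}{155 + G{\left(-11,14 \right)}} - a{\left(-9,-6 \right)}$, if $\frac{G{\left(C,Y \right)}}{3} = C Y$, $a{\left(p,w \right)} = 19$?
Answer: $- \frac{5834}{307} \approx -19.003$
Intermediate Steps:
$G{\left(C,Y \right)} = 3 C Y$
$\frac{1}{155 + G{\left(-11,14 \right)}} - a{\left(-9,-6 \right)} = \frac{1}{155 + 3 \left(-11\right) 14} - 19 = \frac{1}{155 - 462} - 19 = \frac{1}{-307} - 19 = - \frac{1}{307} - 19 = - \frac{5834}{307}$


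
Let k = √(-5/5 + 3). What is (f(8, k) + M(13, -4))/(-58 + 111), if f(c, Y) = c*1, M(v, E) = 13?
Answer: 21/53 ≈ 0.39623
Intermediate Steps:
k = √2 (k = √(-5*⅕ + 3) = √(-1 + 3) = √2 ≈ 1.4142)
f(c, Y) = c
(f(8, k) + M(13, -4))/(-58 + 111) = (8 + 13)/(-58 + 111) = 21/53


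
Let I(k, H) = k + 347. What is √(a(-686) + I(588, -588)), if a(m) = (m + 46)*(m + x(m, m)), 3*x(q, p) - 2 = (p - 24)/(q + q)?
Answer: √9495814335/147 ≈ 662.90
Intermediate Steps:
x(q, p) = ⅔ + (-24 + p)/(6*q) (x(q, p) = ⅔ + ((p - 24)/(q + q))/3 = ⅔ + ((-24 + p)/((2*q)))/3 = ⅔ + ((-24 + p)*(1/(2*q)))/3 = ⅔ + ((-24 + p)/(2*q))/3 = ⅔ + (-24 + p)/(6*q))
I(k, H) = 347 + k
a(m) = (46 + m)*(m + (-24 + 5*m)/(6*m)) (a(m) = (m + 46)*(m + (-24 + m + 4*m)/(6*m)) = (46 + m)*(m + (-24 + 5*m)/(6*m)))
√(a(-686) + I(588, -588)) = √((103/3 + (-686)² - 184/(-686) + (281/6)*(-686)) + (347 + 588)) = √((103/3 + 470596 - 184*(-1/686) - 96383/3) + 935) = √((103/3 + 470596 + 92/343 - 96383/3) + 935) = √(451219520/1029 + 935) = √(452181635/1029) = √9495814335/147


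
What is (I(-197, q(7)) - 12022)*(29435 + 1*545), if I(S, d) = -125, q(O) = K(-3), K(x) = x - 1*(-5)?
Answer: -364167060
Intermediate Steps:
K(x) = 5 + x (K(x) = x + 5 = 5 + x)
q(O) = 2 (q(O) = 5 - 3 = 2)
(I(-197, q(7)) - 12022)*(29435 + 1*545) = (-125 - 12022)*(29435 + 1*545) = -12147*(29435 + 545) = -12147*29980 = -364167060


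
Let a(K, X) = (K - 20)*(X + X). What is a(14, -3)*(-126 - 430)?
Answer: -20016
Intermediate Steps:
a(K, X) = 2*X*(-20 + K) (a(K, X) = (-20 + K)*(2*X) = 2*X*(-20 + K))
a(14, -3)*(-126 - 430) = (2*(-3)*(-20 + 14))*(-126 - 430) = (2*(-3)*(-6))*(-556) = 36*(-556) = -20016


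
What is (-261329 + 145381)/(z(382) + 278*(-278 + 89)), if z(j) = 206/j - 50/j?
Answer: 5536517/2508861 ≈ 2.2068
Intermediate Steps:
z(j) = 156/j
(-261329 + 145381)/(z(382) + 278*(-278 + 89)) = (-261329 + 145381)/(156/382 + 278*(-278 + 89)) = -115948/(156*(1/382) + 278*(-189)) = -115948/(78/191 - 52542) = -115948/(-10035444/191) = -115948*(-191/10035444) = 5536517/2508861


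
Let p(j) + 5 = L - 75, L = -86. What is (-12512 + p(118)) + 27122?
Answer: 14444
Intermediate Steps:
p(j) = -166 (p(j) = -5 + (-86 - 75) = -5 - 161 = -166)
(-12512 + p(118)) + 27122 = (-12512 - 166) + 27122 = -12678 + 27122 = 14444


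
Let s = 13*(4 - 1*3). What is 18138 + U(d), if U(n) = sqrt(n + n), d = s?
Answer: 18138 + sqrt(26) ≈ 18143.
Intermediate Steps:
s = 13 (s = 13*(4 - 3) = 13*1 = 13)
d = 13
U(n) = sqrt(2)*sqrt(n) (U(n) = sqrt(2*n) = sqrt(2)*sqrt(n))
18138 + U(d) = 18138 + sqrt(2)*sqrt(13) = 18138 + sqrt(26)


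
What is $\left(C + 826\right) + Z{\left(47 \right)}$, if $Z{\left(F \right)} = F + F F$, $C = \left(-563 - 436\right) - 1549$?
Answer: $534$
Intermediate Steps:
$C = -2548$ ($C = \left(-563 - 436\right) - 1549 = -999 - 1549 = -2548$)
$Z{\left(F \right)} = F + F^{2}$
$\left(C + 826\right) + Z{\left(47 \right)} = \left(-2548 + 826\right) + 47 \left(1 + 47\right) = -1722 + 47 \cdot 48 = -1722 + 2256 = 534$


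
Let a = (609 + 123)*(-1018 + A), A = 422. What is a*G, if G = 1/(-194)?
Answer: 218136/97 ≈ 2248.8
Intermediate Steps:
G = -1/194 ≈ -0.0051546
a = -436272 (a = (609 + 123)*(-1018 + 422) = 732*(-596) = -436272)
a*G = -436272*(-1/194) = 218136/97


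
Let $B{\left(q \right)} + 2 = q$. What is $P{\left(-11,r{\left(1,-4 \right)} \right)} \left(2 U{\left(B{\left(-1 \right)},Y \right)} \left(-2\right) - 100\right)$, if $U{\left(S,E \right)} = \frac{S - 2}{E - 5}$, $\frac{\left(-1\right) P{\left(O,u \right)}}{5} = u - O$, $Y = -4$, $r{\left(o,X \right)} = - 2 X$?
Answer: $\frac{87400}{9} \approx 9711.1$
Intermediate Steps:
$B{\left(q \right)} = -2 + q$
$P{\left(O,u \right)} = - 5 u + 5 O$ ($P{\left(O,u \right)} = - 5 \left(u - O\right) = - 5 u + 5 O$)
$U{\left(S,E \right)} = \frac{-2 + S}{-5 + E}$
$P{\left(-11,r{\left(1,-4 \right)} \right)} \left(2 U{\left(B{\left(-1 \right)},Y \right)} \left(-2\right) - 100\right) = \left(- 5 \left(\left(-2\right) \left(-4\right)\right) + 5 \left(-11\right)\right) \left(2 \frac{-2 - 3}{-5 - 4} \left(-2\right) - 100\right) = \left(\left(-5\right) 8 - 55\right) \left(2 \frac{-2 - 3}{-9} \left(-2\right) - 100\right) = \left(-40 - 55\right) \left(2 \left(\left(- \frac{1}{9}\right) \left(-5\right)\right) \left(-2\right) - 100\right) = - 95 \left(2 \cdot \frac{5}{9} \left(-2\right) - 100\right) = - 95 \left(\frac{10}{9} \left(-2\right) - 100\right) = - 95 \left(- \frac{20}{9} - 100\right) = \left(-95\right) \left(- \frac{920}{9}\right) = \frac{87400}{9}$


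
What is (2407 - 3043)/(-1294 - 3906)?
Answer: 159/1300 ≈ 0.12231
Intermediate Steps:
(2407 - 3043)/(-1294 - 3906) = -636/(-5200) = -636*(-1/5200) = 159/1300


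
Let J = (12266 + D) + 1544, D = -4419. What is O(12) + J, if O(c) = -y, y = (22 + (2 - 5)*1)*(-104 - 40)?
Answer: 12127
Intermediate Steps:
y = -2736 (y = (22 - 3*1)*(-144) = (22 - 3)*(-144) = 19*(-144) = -2736)
J = 9391 (J = (12266 - 4419) + 1544 = 7847 + 1544 = 9391)
O(c) = 2736 (O(c) = -1*(-2736) = 2736)
O(12) + J = 2736 + 9391 = 12127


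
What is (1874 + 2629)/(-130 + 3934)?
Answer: 1501/1268 ≈ 1.1838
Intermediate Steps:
(1874 + 2629)/(-130 + 3934) = 4503/3804 = 4503*(1/3804) = 1501/1268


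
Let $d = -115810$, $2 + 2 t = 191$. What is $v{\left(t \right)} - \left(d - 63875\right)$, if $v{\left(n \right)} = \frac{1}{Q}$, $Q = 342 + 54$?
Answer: $\frac{71155261}{396} \approx 1.7969 \cdot 10^{5}$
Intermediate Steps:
$t = \frac{189}{2}$ ($t = -1 + \frac{1}{2} \cdot 191 = -1 + \frac{191}{2} = \frac{189}{2} \approx 94.5$)
$Q = 396$
$v{\left(n \right)} = \frac{1}{396}$
$v{\left(t \right)} - \left(d - 63875\right) = \frac{1}{396} - \left(-115810 - 63875\right) = \frac{1}{396} - -179685 = \frac{1}{396} + 179685 = \frac{71155261}{396}$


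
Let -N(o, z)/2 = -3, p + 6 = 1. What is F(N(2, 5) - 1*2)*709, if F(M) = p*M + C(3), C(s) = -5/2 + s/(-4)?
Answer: -65937/4 ≈ -16484.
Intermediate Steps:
p = -5 (p = -6 + 1 = -5)
N(o, z) = 6 (N(o, z) = -2*(-3) = 6)
C(s) = -5/2 - s/4 (C(s) = -5*1/2 + s*(-1/4) = -5/2 - s/4)
F(M) = -13/4 - 5*M (F(M) = -5*M + (-5/2 - 1/4*3) = -5*M + (-5/2 - 3/4) = -5*M - 13/4 = -13/4 - 5*M)
F(N(2, 5) - 1*2)*709 = (-13/4 - 5*(6 - 1*2))*709 = (-13/4 - 5*(6 - 2))*709 = (-13/4 - 5*4)*709 = (-13/4 - 20)*709 = -93/4*709 = -65937/4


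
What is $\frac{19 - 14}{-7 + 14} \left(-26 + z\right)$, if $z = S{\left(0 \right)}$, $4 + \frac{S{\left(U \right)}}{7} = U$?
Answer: $- \frac{270}{7} \approx -38.571$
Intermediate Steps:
$S{\left(U \right)} = -28 + 7 U$
$z = -28$ ($z = -28 + 7 \cdot 0 = -28 + 0 = -28$)
$\frac{19 - 14}{-7 + 14} \left(-26 + z\right) = \frac{19 - 14}{-7 + 14} \left(-26 - 28\right) = \frac{5}{7} \left(-54\right) = - \frac{270}{7}$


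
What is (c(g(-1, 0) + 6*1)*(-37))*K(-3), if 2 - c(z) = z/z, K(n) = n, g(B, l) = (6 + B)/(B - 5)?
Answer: 111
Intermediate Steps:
g(B, l) = (6 + B)/(-5 + B)
c(z) = 1 (c(z) = 2 - z/z = 2 - 1*1 = 2 - 1 = 1)
(c(g(-1, 0) + 6*1)*(-37))*K(-3) = (1*(-37))*(-3) = -37*(-3) = 111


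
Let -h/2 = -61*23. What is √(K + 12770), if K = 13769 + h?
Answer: √29345 ≈ 171.30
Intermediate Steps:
h = 2806 (h = -(-122)*23 = -2*(-1403) = 2806)
K = 16575 (K = 13769 + 2806 = 16575)
√(K + 12770) = √(16575 + 12770) = √29345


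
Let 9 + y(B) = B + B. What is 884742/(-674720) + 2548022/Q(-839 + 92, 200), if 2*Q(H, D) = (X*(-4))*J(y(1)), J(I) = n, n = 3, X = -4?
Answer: 107448760627/1012080 ≈ 1.0617e+5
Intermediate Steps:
y(B) = -9 + 2*B (y(B) = -9 + (B + B) = -9 + 2*B)
J(I) = 3
Q(H, D) = 24 (Q(H, D) = (-4*(-4)*3)/2 = (16*3)/2 = (½)*48 = 24)
884742/(-674720) + 2548022/Q(-839 + 92, 200) = 884742/(-674720) + 2548022/24 = 884742*(-1/674720) + 2548022*(1/24) = -442371/337360 + 1274011/12 = 107448760627/1012080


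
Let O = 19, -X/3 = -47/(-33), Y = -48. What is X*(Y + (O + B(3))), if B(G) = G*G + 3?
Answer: 799/11 ≈ 72.636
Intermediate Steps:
B(G) = 3 + G² (B(G) = G² + 3 = 3 + G²)
X = -47/11 (X = -(-141)/(-33) = -(-141)*(-1)/33 = -3*47/33 = -47/11 ≈ -4.2727)
X*(Y + (O + B(3))) = -47*(-48 + (19 + (3 + 3²)))/11 = -47*(-48 + (19 + (3 + 9)))/11 = -47*(-48 + (19 + 12))/11 = -47*(-48 + 31)/11 = -47/11*(-17) = 799/11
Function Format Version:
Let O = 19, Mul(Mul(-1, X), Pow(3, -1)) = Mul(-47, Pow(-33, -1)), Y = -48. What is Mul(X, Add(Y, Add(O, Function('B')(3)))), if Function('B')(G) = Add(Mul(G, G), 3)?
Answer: Rational(799, 11) ≈ 72.636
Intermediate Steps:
Function('B')(G) = Add(3, Pow(G, 2)) (Function('B')(G) = Add(Pow(G, 2), 3) = Add(3, Pow(G, 2)))
X = Rational(-47, 11) (X = Mul(-3, Mul(-47, Pow(-33, -1))) = Mul(-3, Mul(-47, Rational(-1, 33))) = Mul(-3, Rational(47, 33)) = Rational(-47, 11) ≈ -4.2727)
Mul(X, Add(Y, Add(O, Function('B')(3)))) = Mul(Rational(-47, 11), Add(-48, Add(19, Add(3, Pow(3, 2))))) = Mul(Rational(-47, 11), Add(-48, Add(19, Add(3, 9)))) = Mul(Rational(-47, 11), Add(-48, Add(19, 12))) = Mul(Rational(-47, 11), Add(-48, 31)) = Mul(Rational(-47, 11), -17) = Rational(799, 11)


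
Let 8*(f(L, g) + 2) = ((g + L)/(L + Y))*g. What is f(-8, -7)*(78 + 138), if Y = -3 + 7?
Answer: -4563/4 ≈ -1140.8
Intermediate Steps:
Y = 4
f(L, g) = -2 + g*(L + g)/(8*(4 + L)) (f(L, g) = -2 + (((g + L)/(L + 4))*g)/8 = -2 + (((L + g)/(4 + L))*g)/8 = -2 + (g*(L + g)/(4 + L))/8 = -2 + g*(L + g)/(8*(4 + L)))
f(-8, -7)*(78 + 138) = ((-64 + (-7)² - 16*(-8) - 8*(-7))/(8*(4 - 8)))*(78 + 138) = ((⅛)*(-64 + 49 + 128 + 56)/(-4))*216 = ((⅛)*(-¼)*169)*216 = -169/32*216 = -4563/4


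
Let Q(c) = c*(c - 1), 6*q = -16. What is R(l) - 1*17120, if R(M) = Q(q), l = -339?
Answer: -153992/9 ≈ -17110.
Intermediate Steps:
q = -8/3 (q = (1/6)*(-16) = -8/3 ≈ -2.6667)
Q(c) = c*(-1 + c)
R(M) = 88/9 (R(M) = -8*(-1 - 8/3)/3 = -8/3*(-11/3) = 88/9)
R(l) - 1*17120 = 88/9 - 1*17120 = 88/9 - 17120 = -153992/9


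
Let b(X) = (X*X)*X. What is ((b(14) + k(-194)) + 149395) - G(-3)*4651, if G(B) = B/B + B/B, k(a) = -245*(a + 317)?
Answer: 112702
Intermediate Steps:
k(a) = -77665 - 245*a (k(a) = -245*(317 + a) = -77665 - 245*a)
b(X) = X³ (b(X) = X²*X = X³)
G(B) = 2 (G(B) = 1 + 1 = 2)
((b(14) + k(-194)) + 149395) - G(-3)*4651 = ((14³ + (-77665 - 245*(-194))) + 149395) - 2*4651 = ((2744 + (-77665 + 47530)) + 149395) - 1*9302 = ((2744 - 30135) + 149395) - 9302 = (-27391 + 149395) - 9302 = 122004 - 9302 = 112702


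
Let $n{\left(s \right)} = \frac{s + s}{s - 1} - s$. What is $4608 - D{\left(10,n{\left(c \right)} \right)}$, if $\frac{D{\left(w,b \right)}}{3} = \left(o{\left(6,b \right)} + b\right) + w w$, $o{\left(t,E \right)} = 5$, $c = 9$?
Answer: $\frac{17253}{4} \approx 4313.3$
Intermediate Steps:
$n{\left(s \right)} = - s + \frac{2 s}{-1 + s}$ ($n{\left(s \right)} = \frac{2 s}{-1 + s} - s = - s + \frac{2 s}{-1 + s}$)
$D{\left(w,b \right)} = 15 + 3 b + 3 w^{2}$ ($D{\left(w,b \right)} = 3 \left(\left(5 + b\right) + w w\right) = 3 \left(\left(5 + b\right) + w^{2}\right) = 3 \left(5 + b + w^{2}\right) = 15 + 3 b + 3 w^{2}$)
$4608 - D{\left(10,n{\left(c \right)} \right)} = 4608 - \left(15 + 3 \frac{9 \left(3 - 9\right)}{-1 + 9} + 3 \cdot 10^{2}\right) = 4608 - \left(15 + 3 \frac{9 \left(3 - 9\right)}{8} + 3 \cdot 100\right) = 4608 - \left(15 + 3 \cdot 9 \cdot \frac{1}{8} \left(-6\right) + 300\right) = 4608 - \left(15 + 3 \left(- \frac{27}{4}\right) + 300\right) = 4608 - \left(15 - \frac{81}{4} + 300\right) = 4608 - \frac{1179}{4} = \frac{17253}{4}$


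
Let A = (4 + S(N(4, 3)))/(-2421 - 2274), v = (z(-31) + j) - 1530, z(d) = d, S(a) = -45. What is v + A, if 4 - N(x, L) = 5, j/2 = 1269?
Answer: 4587056/4695 ≈ 977.01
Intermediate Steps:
j = 2538 (j = 2*1269 = 2538)
N(x, L) = -1 (N(x, L) = 4 - 1*5 = 4 - 5 = -1)
v = 977 (v = (-31 + 2538) - 1530 = 2507 - 1530 = 977)
A = 41/4695 (A = (4 - 45)/(-2421 - 2274) = -41/(-4695) = -41*(-1/4695) = 41/4695 ≈ 0.0087327)
v + A = 977 + 41/4695 = 4587056/4695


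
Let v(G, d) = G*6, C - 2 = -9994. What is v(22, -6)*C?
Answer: -1318944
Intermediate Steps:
C = -9992 (C = 2 - 9994 = -9992)
v(G, d) = 6*G
v(22, -6)*C = (6*22)*(-9992) = 132*(-9992) = -1318944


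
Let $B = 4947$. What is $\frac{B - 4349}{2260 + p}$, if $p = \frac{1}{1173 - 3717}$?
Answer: $\frac{1521312}{5749439} \approx 0.2646$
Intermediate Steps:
$p = - \frac{1}{2544}$ ($p = \frac{1}{-2544} = - \frac{1}{2544} \approx -0.00039308$)
$\frac{B - 4349}{2260 + p} = \frac{4947 - 4349}{2260 - \frac{1}{2544}} = \frac{598}{\frac{5749439}{2544}} = 598 \cdot \frac{2544}{5749439} = \frac{1521312}{5749439}$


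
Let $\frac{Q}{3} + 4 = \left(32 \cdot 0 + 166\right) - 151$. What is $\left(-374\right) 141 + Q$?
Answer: $-52701$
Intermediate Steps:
$Q = 33$ ($Q = -12 + 3 \left(\left(32 \cdot 0 + 166\right) - 151\right) = -12 + 3 \left(\left(0 + 166\right) - 151\right) = -12 + 3 \left(166 - 151\right) = -12 + 3 \cdot 15 = -12 + 45 = 33$)
$\left(-374\right) 141 + Q = \left(-374\right) 141 + 33 = -52734 + 33 = -52701$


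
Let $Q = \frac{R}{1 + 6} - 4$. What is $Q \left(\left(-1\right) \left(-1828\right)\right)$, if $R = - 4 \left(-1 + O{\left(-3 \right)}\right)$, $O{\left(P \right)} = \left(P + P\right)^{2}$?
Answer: $-43872$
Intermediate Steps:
$O{\left(P \right)} = 4 P^{2}$ ($O{\left(P \right)} = \left(2 P\right)^{2} = 4 P^{2}$)
$R = -140$ ($R = - 4 \left(-1 + 4 \left(-3\right)^{2}\right) = - 4 \left(-1 + 4 \cdot 9\right) = - 4 \left(-1 + 36\right) = \left(-4\right) 35 = -140$)
$Q = -24$ ($Q = - \frac{140}{1 + 6} - 4 = - \frac{140}{7} - 4 = \left(-140\right) \frac{1}{7} - 4 = -20 - 4 = -24$)
$Q \left(\left(-1\right) \left(-1828\right)\right) = - 24 \left(\left(-1\right) \left(-1828\right)\right) = \left(-24\right) 1828 = -43872$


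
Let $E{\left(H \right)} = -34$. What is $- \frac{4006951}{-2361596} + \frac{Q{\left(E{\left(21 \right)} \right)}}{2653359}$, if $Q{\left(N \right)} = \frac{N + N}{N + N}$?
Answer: $\frac{10631881860005}{6266162000964} \approx 1.6967$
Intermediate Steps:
$Q{\left(N \right)} = 1$ ($Q{\left(N \right)} = \frac{2 N}{2 N} = 2 N \frac{1}{2 N} = 1$)
$- \frac{4006951}{-2361596} + \frac{Q{\left(E{\left(21 \right)} \right)}}{2653359} = - \frac{4006951}{-2361596} + 1 \cdot \frac{1}{2653359} = \left(-4006951\right) \left(- \frac{1}{2361596}\right) + 1 \cdot \frac{1}{2653359} = \frac{4006951}{2361596} + \frac{1}{2653359} = \frac{10631881860005}{6266162000964}$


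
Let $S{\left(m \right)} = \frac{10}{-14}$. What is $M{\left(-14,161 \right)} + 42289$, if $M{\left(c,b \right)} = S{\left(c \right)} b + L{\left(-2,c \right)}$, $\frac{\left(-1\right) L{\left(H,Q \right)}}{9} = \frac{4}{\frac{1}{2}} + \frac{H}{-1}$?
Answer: $42084$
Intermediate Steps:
$L{\left(H,Q \right)} = -72 + 9 H$ ($L{\left(H,Q \right)} = - 9 \left(\frac{4}{\frac{1}{2}} + \frac{H}{-1}\right) = - 9 \left(4 \frac{1}{\frac{1}{2}} + H \left(-1\right)\right) = - 9 \left(4 \cdot 2 - H\right) = - 9 \left(8 - H\right) = -72 + 9 H$)
$S{\left(m \right)} = - \frac{5}{7}$ ($S{\left(m \right)} = 10 \left(- \frac{1}{14}\right) = - \frac{5}{7}$)
$M{\left(c,b \right)} = -90 - \frac{5 b}{7}$ ($M{\left(c,b \right)} = - \frac{5 b}{7} + \left(-72 + 9 \left(-2\right)\right) = - \frac{5 b}{7} - 90 = -90 - \frac{5 b}{7}$)
$M{\left(-14,161 \right)} + 42289 = \left(-90 - 115\right) + 42289 = -205 + 42289 = 42084$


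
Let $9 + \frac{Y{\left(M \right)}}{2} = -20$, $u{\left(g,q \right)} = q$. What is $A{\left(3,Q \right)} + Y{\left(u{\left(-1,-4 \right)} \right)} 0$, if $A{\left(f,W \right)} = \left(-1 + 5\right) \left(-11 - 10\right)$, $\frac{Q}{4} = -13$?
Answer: $-84$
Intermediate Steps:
$Y{\left(M \right)} = -58$ ($Y{\left(M \right)} = -18 + 2 \left(-20\right) = -18 - 40 = -58$)
$Q = -52$ ($Q = 4 \left(-13\right) = -52$)
$A{\left(f,W \right)} = -84$ ($A{\left(f,W \right)} = 4 \left(-21\right) = -84$)
$A{\left(3,Q \right)} + Y{\left(u{\left(-1,-4 \right)} \right)} 0 = -84 - 0 = -84 + 0 = -84$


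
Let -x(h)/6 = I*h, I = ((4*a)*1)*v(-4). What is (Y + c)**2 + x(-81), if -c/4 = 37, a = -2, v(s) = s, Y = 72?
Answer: 21328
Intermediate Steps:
c = -148 (c = -4*37 = -148)
I = 32 (I = ((4*(-2))*1)*(-4) = -8*1*(-4) = -8*(-4) = 32)
x(h) = -192*h
(Y + c)**2 + x(-81) = (72 - 148)**2 - 192*(-81) = (-76)**2 + 15552 = 5776 + 15552 = 21328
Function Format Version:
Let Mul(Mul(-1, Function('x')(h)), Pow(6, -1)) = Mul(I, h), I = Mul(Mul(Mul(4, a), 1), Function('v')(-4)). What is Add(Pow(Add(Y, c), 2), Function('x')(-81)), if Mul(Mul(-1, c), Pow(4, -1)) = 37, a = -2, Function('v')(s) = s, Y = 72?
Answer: 21328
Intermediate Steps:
c = -148 (c = Mul(-4, 37) = -148)
I = 32 (I = Mul(Mul(Mul(4, -2), 1), -4) = Mul(Mul(-8, 1), -4) = Mul(-8, -4) = 32)
Function('x')(h) = Mul(-192, h) (Function('x')(h) = Mul(-6, Mul(32, h)) = Mul(-192, h))
Add(Pow(Add(Y, c), 2), Function('x')(-81)) = Add(Pow(Add(72, -148), 2), Mul(-192, -81)) = Add(Pow(-76, 2), 15552) = Add(5776, 15552) = 21328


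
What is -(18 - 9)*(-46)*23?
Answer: 9522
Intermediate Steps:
-(18 - 9)*(-46)*23 = -9*(-46)*23 = -(-414)*23 = -1*(-9522) = 9522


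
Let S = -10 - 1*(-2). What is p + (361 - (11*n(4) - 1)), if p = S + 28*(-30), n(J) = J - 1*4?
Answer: -486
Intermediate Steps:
S = -8 (S = -10 + 2 = -8)
n(J) = -4 + J (n(J) = J - 4 = -4 + J)
p = -848 (p = -8 + 28*(-30) = -8 - 840 = -848)
p + (361 - (11*n(4) - 1)) = -848 + (361 - (11*(-4 + 4) - 1)) = -848 + (361 - (11*0 - 1)) = -848 + (361 - (0 - 1)) = -848 + (361 - 1*(-1)) = -848 + (361 + 1) = -848 + 362 = -486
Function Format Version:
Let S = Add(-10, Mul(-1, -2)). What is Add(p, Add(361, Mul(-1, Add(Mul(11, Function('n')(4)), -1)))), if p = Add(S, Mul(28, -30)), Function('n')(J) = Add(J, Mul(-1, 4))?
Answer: -486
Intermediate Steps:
S = -8 (S = Add(-10, 2) = -8)
Function('n')(J) = Add(-4, J) (Function('n')(J) = Add(J, -4) = Add(-4, J))
p = -848 (p = Add(-8, Mul(28, -30)) = Add(-8, -840) = -848)
Add(p, Add(361, Mul(-1, Add(Mul(11, Function('n')(4)), -1)))) = Add(-848, Add(361, Mul(-1, Add(Mul(11, Add(-4, 4)), -1)))) = Add(-848, Add(361, Mul(-1, Add(Mul(11, 0), -1)))) = Add(-848, Add(361, Mul(-1, Add(0, -1)))) = Add(-848, Add(361, Mul(-1, -1))) = Add(-848, Add(361, 1)) = Add(-848, 362) = -486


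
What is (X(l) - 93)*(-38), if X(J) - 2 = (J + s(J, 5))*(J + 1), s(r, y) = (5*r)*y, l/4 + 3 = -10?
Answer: -2616718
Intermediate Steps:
l = -52 (l = -12 + 4*(-10) = -12 - 40 = -52)
s(r, y) = 5*r*y
X(J) = 2 + 26*J*(1 + J) (X(J) = 2 + (J + 5*J*5)*(J + 1) = 2 + (J + 25*J)*(1 + J) = 2 + (26*J)*(1 + J) = 2 + 26*J*(1 + J))
(X(l) - 93)*(-38) = ((2 + 26*(-52) + 26*(-52)²) - 93)*(-38) = ((2 - 1352 + 26*2704) - 93)*(-38) = ((2 - 1352 + 70304) - 93)*(-38) = (68954 - 93)*(-38) = 68861*(-38) = -2616718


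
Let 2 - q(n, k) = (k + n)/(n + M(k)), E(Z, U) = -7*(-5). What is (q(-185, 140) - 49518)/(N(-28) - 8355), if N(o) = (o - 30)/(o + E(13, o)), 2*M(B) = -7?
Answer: 130673354/22070711 ≈ 5.9207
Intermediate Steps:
M(B) = -7/2 (M(B) = (½)*(-7) = -7/2)
E(Z, U) = 35
q(n, k) = 2 - (k + n)/(-7/2 + n) (q(n, k) = 2 - (k + n)/(n - 7/2) = 2 - (k + n)/(-7/2 + n))
N(o) = (-30 + o)/(35 + o) (N(o) = (o - 30)/(o + 35) = (-30 + o)/(35 + o))
(q(-185, 140) - 49518)/(N(-28) - 8355) = (2*(-7 - 185 - 1*140)/(-7 + 2*(-185)) - 49518)/((-30 - 28)/(35 - 28) - 8355) = (2*(-7 - 185 - 140)/(-7 - 370) - 49518)/(-58/7 - 8355) = (2*(-332)/(-377) - 49518)/((⅐)*(-58) - 8355) = (2*(-1/377)*(-332) - 49518)/(-58/7 - 8355) = (664/377 - 49518)/(-58543/7) = -18667622/377*(-7/58543) = 130673354/22070711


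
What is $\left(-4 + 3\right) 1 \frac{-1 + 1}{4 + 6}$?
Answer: $0$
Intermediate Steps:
$\left(-4 + 3\right) 1 \frac{-1 + 1}{4 + 6} = \left(-1\right) 1 \cdot \frac{0}{10} = - \frac{0}{10} = \left(-1\right) 0 = 0$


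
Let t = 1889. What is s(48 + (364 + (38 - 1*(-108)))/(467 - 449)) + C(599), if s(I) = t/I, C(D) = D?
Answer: 142838/229 ≈ 623.75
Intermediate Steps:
s(I) = 1889/I
s(48 + (364 + (38 - 1*(-108)))/(467 - 449)) + C(599) = 1889/(48 + (364 + (38 - 1*(-108)))/(467 - 449)) + 599 = 1889/(48 + (364 + (38 + 108))/18) + 599 = 1889/(48 + (364 + 146)*(1/18)) + 599 = 1889/(48 + 510*(1/18)) + 599 = 1889/(48 + 85/3) + 599 = 1889/(229/3) + 599 = 1889*(3/229) + 599 = 5667/229 + 599 = 142838/229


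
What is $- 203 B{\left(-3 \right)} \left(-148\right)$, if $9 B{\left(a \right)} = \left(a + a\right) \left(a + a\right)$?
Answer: $120176$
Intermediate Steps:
$B{\left(a \right)} = \frac{4 a^{2}}{9}$ ($B{\left(a \right)} = \frac{\left(a + a\right) \left(a + a\right)}{9} = \frac{2 a 2 a}{9} = \frac{4 a^{2}}{9}$)
$- 203 B{\left(-3 \right)} \left(-148\right) = - 203 \frac{4 \left(-3\right)^{2}}{9} \left(-148\right) = - 203 \cdot \frac{4}{9} \cdot 9 \left(-148\right) = \left(-203\right) 4 \left(-148\right) = \left(-812\right) \left(-148\right) = 120176$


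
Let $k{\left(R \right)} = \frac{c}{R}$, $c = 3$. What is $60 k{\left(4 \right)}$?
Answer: $45$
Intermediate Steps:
$k{\left(R \right)} = \frac{3}{R}$
$60 k{\left(4 \right)} = 60 \cdot \frac{3}{4} = 45$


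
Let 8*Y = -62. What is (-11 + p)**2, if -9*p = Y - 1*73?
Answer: 5329/1296 ≈ 4.1119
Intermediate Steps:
Y = -31/4 (Y = (1/8)*(-62) = -31/4 ≈ -7.7500)
p = 323/36 (p = -(-31/4 - 1*73)/9 = -(-31/4 - 73)/9 = -1/9*(-323/4) = 323/36 ≈ 8.9722)
(-11 + p)**2 = (-11 + 323/36)**2 = (-73/36)**2 = 5329/1296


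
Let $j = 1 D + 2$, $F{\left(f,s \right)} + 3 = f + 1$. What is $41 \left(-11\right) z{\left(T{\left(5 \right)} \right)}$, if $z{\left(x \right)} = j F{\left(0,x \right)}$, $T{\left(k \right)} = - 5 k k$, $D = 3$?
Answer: $4510$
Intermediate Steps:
$F{\left(f,s \right)} = -2 + f$ ($F{\left(f,s \right)} = -3 + \left(f + 1\right) = -3 + \left(1 + f\right) = -2 + f$)
$T{\left(k \right)} = - 5 k^{2}$
$j = 5$ ($j = 1 \cdot 3 + 2 = 3 + 2 = 5$)
$z{\left(x \right)} = -10$ ($z{\left(x \right)} = 5 \left(-2 + 0\right) = 5 \left(-2\right) = -10$)
$41 \left(-11\right) z{\left(T{\left(5 \right)} \right)} = 41 \left(-11\right) \left(-10\right) = \left(-451\right) \left(-10\right) = 4510$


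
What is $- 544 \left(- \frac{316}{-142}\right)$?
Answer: $- \frac{85952}{71} \approx -1210.6$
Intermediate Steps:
$- 544 \left(- \frac{316}{-142}\right) = - 544 \left(\left(-316\right) \left(- \frac{1}{142}\right)\right) = \left(-544\right) \frac{158}{71} = - \frac{85952}{71}$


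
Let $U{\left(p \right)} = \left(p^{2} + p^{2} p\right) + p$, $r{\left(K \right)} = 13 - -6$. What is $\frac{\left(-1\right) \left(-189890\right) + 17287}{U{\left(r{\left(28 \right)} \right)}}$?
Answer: $\frac{69059}{2413} \approx 28.62$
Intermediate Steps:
$r{\left(K \right)} = 19$ ($r{\left(K \right)} = 13 + 6 = 19$)
$U{\left(p \right)} = p + p^{2} + p^{3}$ ($U{\left(p \right)} = \left(p^{2} + p^{3}\right) + p = p + p^{2} + p^{3}$)
$\frac{\left(-1\right) \left(-189890\right) + 17287}{U{\left(r{\left(28 \right)} \right)}} = \frac{\left(-1\right) \left(-189890\right) + 17287}{19 \left(1 + 19 + 19^{2}\right)} = \frac{189890 + 17287}{19 \left(1 + 19 + 361\right)} = \frac{207177}{19 \cdot 381} = \frac{207177}{7239} = 207177 \cdot \frac{1}{7239} = \frac{69059}{2413}$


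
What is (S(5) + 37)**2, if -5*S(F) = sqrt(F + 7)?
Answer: 34237/25 - 148*sqrt(3)/5 ≈ 1318.2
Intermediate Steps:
S(F) = -sqrt(7 + F)/5 (S(F) = -sqrt(F + 7)/5 = -sqrt(7 + F)/5)
(S(5) + 37)**2 = (-sqrt(7 + 5)/5 + 37)**2 = (-2*sqrt(3)/5 + 37)**2 = (37 - 2*sqrt(3)/5)**2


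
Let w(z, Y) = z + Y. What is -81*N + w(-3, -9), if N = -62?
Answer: 5010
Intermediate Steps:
w(z, Y) = Y + z
-81*N + w(-3, -9) = -81*(-62) + (-9 - 3) = 5022 - 12 = 5010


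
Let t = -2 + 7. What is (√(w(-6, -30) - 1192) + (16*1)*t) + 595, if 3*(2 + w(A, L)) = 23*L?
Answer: 675 + 4*I*√89 ≈ 675.0 + 37.736*I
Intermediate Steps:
t = 5
w(A, L) = -2 + 23*L/3 (w(A, L) = -2 + (23*L)/3 = -2 + 23*L/3)
(√(w(-6, -30) - 1192) + (16*1)*t) + 595 = (√((-2 + (23/3)*(-30)) - 1192) + (16*1)*5) + 595 = (√((-2 - 230) - 1192) + 16*5) + 595 = (√(-232 - 1192) + 80) + 595 = (√(-1424) + 80) + 595 = (4*I*√89 + 80) + 595 = (80 + 4*I*√89) + 595 = 675 + 4*I*√89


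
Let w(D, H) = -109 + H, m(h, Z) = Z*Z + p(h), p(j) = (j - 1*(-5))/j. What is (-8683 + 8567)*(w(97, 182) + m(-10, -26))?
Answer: -86942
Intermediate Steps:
p(j) = (5 + j)/j (p(j) = (j + 5)/j = (5 + j)/j)
m(h, Z) = Z² + (5 + h)/h (m(h, Z) = Z*Z + (5 + h)/h = Z² + (5 + h)/h)
(-8683 + 8567)*(w(97, 182) + m(-10, -26)) = (-8683 + 8567)*((-109 + 182) + (1 + (-26)² + 5/(-10))) = -116*(73 + (1 + 676 + 5*(-⅒))) = -116*(73 + (1 + 676 - ½)) = -116*(73 + 1353/2) = -116*1499/2 = -86942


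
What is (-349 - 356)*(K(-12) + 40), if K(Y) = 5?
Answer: -31725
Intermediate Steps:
(-349 - 356)*(K(-12) + 40) = (-349 - 356)*(5 + 40) = -705*45 = -31725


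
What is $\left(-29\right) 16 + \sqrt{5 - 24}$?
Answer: $-464 + i \sqrt{19} \approx -464.0 + 4.3589 i$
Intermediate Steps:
$\left(-29\right) 16 + \sqrt{5 - 24} = -464 + \sqrt{-19} = -464 + i \sqrt{19}$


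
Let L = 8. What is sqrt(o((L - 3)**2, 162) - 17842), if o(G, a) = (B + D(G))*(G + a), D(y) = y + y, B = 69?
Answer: sqrt(4411) ≈ 66.415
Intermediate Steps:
D(y) = 2*y
o(G, a) = (69 + 2*G)*(G + a)
sqrt(o((L - 3)**2, 162) - 17842) = sqrt((2*((8 - 3)**2)**2 + 69*(8 - 3)**2 + 69*162 + 2*(8 - 3)**2*162) - 17842) = sqrt((2*(5**2)**2 + 69*5**2 + 11178 + 2*5**2*162) - 17842) = sqrt((2*25**2 + 69*25 + 11178 + 2*25*162) - 17842) = sqrt((2*625 + 1725 + 11178 + 8100) - 17842) = sqrt((1250 + 1725 + 11178 + 8100) - 17842) = sqrt(22253 - 17842) = sqrt(4411)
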